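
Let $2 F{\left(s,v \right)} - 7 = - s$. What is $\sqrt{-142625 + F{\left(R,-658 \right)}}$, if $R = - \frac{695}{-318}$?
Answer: $\frac{i \sqrt{14422567071}}{318} \approx 377.65 i$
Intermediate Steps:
$R = \frac{695}{318}$ ($R = \left(-695\right) \left(- \frac{1}{318}\right) = \frac{695}{318} \approx 2.1855$)
$F{\left(s,v \right)} = \frac{7}{2} - \frac{s}{2}$ ($F{\left(s,v \right)} = \frac{7}{2} + \frac{\left(-1\right) s}{2} = \frac{7}{2} - \frac{s}{2}$)
$\sqrt{-142625 + F{\left(R,-658 \right)}} = \sqrt{-142625 + \left(\frac{7}{2} - \frac{695}{636}\right)} = \sqrt{-142625 + \frac{1531}{636}} = \sqrt{- \frac{90707969}{636}} = \frac{i \sqrt{14422567071}}{318}$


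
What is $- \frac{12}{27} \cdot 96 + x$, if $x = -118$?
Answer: $- \frac{482}{3} \approx -160.67$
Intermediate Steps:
$- \frac{12}{27} \cdot 96 + x = - \frac{12}{27} \cdot 96 - 118 = \left(-12\right) \frac{1}{27} \cdot 96 - 118 = \left(- \frac{4}{9}\right) 96 - 118 = - \frac{128}{3} - 118 = - \frac{482}{3}$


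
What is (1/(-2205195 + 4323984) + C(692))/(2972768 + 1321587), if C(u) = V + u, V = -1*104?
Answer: 1245847933/9098832136095 ≈ 0.00013692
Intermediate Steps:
V = -104
C(u) = -104 + u
(1/(-2205195 + 4323984) + C(692))/(2972768 + 1321587) = (1/(-2205195 + 4323984) + (-104 + 692))/(2972768 + 1321587) = (1/2118789 + 588)/4294355 = (1/2118789 + 588)*(1/4294355) = (1245847933/2118789)*(1/4294355) = 1245847933/9098832136095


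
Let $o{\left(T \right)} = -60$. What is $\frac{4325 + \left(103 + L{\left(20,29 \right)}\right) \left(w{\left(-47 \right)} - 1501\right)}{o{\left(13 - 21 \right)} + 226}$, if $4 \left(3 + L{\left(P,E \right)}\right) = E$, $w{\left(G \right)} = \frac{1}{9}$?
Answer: $- \frac{234968}{249} \approx -943.65$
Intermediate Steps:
$w{\left(G \right)} = \frac{1}{9}$
$L{\left(P,E \right)} = -3 + \frac{E}{4}$
$\frac{4325 + \left(103 + L{\left(20,29 \right)}\right) \left(w{\left(-47 \right)} - 1501\right)}{o{\left(13 - 21 \right)} + 226} = \frac{4325 + \left(103 + \left(-3 + \frac{1}{4} \cdot 29\right)\right) \left(\frac{1}{9} - 1501\right)}{-60 + 226} = \frac{4325 + \left(103 + \left(-3 + \frac{29}{4}\right)\right) \left(- \frac{13508}{9}\right)}{166} = \left(4325 + \left(103 + \frac{17}{4}\right) \left(- \frac{13508}{9}\right)\right) \frac{1}{166} = \left(4325 + \frac{429}{4} \left(- \frac{13508}{9}\right)\right) \frac{1}{166} = \left(4325 - \frac{482911}{3}\right) \frac{1}{166} = \left(- \frac{469936}{3}\right) \frac{1}{166} = - \frac{234968}{249}$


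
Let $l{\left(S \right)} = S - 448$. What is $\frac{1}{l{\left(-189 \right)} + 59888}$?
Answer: $\frac{1}{59251} \approx 1.6877 \cdot 10^{-5}$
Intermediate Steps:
$l{\left(S \right)} = -448 + S$ ($l{\left(S \right)} = S - 448 = -448 + S$)
$\frac{1}{l{\left(-189 \right)} + 59888} = \frac{1}{\left(-448 - 189\right) + 59888} = \frac{1}{-637 + 59888} = \frac{1}{59251}$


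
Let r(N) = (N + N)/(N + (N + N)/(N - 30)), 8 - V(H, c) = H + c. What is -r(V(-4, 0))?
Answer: -9/4 ≈ -2.2500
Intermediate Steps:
V(H, c) = 8 - H - c (V(H, c) = 8 - (H + c) = 8 + (-H - c) = 8 - H - c)
r(N) = 2*N/(N + 2*N/(-30 + N)) (r(N) = (2*N)/(N + (2*N)/(-30 + N)) = (2*N)/(N + 2*N/(-30 + N)) = 2*N/(N + 2*N/(-30 + N)))
-r(V(-4, 0)) = -2*(-30 + (8 - 1*(-4) - 1*0))/(-28 + (8 - 1*(-4) - 1*0)) = -2*(-30 + (8 + 4 + 0))/(-28 + (8 + 4 + 0)) = -2*(-30 + 12)/(-28 + 12) = -2*(-18)/(-16) = -2*(-1)*(-18)/16 = -1*9/4 = -9/4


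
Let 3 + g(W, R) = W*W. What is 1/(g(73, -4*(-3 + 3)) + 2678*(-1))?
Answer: 1/2648 ≈ 0.00037764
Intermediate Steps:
g(W, R) = -3 + W**2 (g(W, R) = -3 + W*W = -3 + W**2)
1/(g(73, -4*(-3 + 3)) + 2678*(-1)) = 1/((-3 + 73**2) + 2678*(-1)) = 1/((-3 + 5329) - 2678) = 1/(5326 - 2678) = 1/2648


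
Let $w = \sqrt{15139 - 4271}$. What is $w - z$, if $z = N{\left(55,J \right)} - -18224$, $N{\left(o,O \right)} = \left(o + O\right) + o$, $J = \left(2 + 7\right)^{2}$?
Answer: $-18415 + 2 \sqrt{2717} \approx -18311.0$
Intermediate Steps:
$J = 81$ ($J = 9^{2} = 81$)
$w = 2 \sqrt{2717}$ ($w = \sqrt{10868} = 2 \sqrt{2717} \approx 104.25$)
$N{\left(o,O \right)} = O + 2 o$ ($N{\left(o,O \right)} = \left(O + o\right) + o = O + 2 o$)
$z = 18415$ ($z = \left(81 + 2 \cdot 55\right) - -18224 = \left(81 + 110\right) + 18224 = 191 + 18224 = 18415$)
$w - z = 2 \sqrt{2717} - 18415 = -18415 + 2 \sqrt{2717}$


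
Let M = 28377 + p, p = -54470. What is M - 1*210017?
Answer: -236110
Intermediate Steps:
M = -26093 (M = 28377 - 54470 = -26093)
M - 1*210017 = -26093 - 1*210017 = -26093 - 210017 = -236110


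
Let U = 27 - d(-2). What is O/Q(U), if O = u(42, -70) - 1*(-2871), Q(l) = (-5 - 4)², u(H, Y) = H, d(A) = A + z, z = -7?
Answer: 971/27 ≈ 35.963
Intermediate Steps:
d(A) = -7 + A (d(A) = A - 7 = -7 + A)
U = 36 (U = 27 - (-7 - 2) = 27 - 1*(-9) = 27 + 9 = 36)
Q(l) = 81 (Q(l) = (-9)² = 81)
O = 2913 (O = 42 - 1*(-2871) = 42 + 2871 = 2913)
O/Q(U) = 2913/81 = 2913*(1/81) = 971/27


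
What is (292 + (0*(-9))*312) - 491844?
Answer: -491552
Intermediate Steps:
(292 + (0*(-9))*312) - 491844 = (292 + 0*312) - 491844 = (292 + 0) - 491844 = 292 - 491844 = -491552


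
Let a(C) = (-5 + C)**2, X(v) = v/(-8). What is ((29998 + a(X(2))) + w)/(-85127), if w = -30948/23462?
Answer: -805061485/2282571056 ≈ -0.35270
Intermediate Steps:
w = -15474/11731 (w = -30948*1/23462 = -15474/11731 ≈ -1.3191)
X(v) = -v/8 (X(v) = v*(-1/8) = -v/8)
((29998 + a(X(2))) + w)/(-85127) = ((29998 + (-5 - 1/8*2)**2) - 15474/11731)/(-85127) = ((29998 + (-5 - 1/4)**2) - 15474/11731)*(-1/85127) = ((29998 + (-21/4)**2) - 15474/11731)*(-1/85127) = ((29998 + 441/16) - 15474/11731)*(-1/85127) = (480409/16 - 15474/11731)*(-1/85127) = (5635430395/187696)*(-1/85127) = -805061485/2282571056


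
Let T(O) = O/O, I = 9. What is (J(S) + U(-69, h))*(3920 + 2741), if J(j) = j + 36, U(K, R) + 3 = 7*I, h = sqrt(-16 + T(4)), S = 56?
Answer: 1012472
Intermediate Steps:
T(O) = 1
h = I*sqrt(15) (h = sqrt(-16 + 1) = sqrt(-15) = I*sqrt(15) ≈ 3.873*I)
U(K, R) = 60 (U(K, R) = -3 + 7*9 = -3 + 63 = 60)
J(j) = 36 + j
(J(S) + U(-69, h))*(3920 + 2741) = ((36 + 56) + 60)*(3920 + 2741) = (92 + 60)*6661 = 152*6661 = 1012472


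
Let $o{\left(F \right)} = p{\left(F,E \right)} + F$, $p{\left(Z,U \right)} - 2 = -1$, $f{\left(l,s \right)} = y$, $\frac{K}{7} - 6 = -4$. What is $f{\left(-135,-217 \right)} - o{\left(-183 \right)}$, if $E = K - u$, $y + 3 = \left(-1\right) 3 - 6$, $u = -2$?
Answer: $170$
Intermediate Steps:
$K = 14$ ($K = 42 + 7 \left(-4\right) = 42 - 28 = 14$)
$y = -12$ ($y = -3 - 9 = -12$)
$E = 16$ ($E = 14 - -2 = 14 + 2 = 16$)
$f{\left(l,s \right)} = -12$
$p{\left(Z,U \right)} = 1$ ($p{\left(Z,U \right)} = 2 - 1 = 1$)
$o{\left(F \right)} = 1 + F$
$f{\left(-135,-217 \right)} - o{\left(-183 \right)} = -12 - \left(1 - 183\right) = -12 - -182 = -12 + 182 = 170$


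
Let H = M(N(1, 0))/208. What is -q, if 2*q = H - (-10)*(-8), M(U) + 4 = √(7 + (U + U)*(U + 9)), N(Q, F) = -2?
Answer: 4161/104 - I*√21/416 ≈ 40.01 - 0.011016*I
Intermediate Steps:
M(U) = -4 + √(7 + 2*U*(9 + U)) (M(U) = -4 + √(7 + (U + U)*(U + 9)) = -4 + √(7 + (2*U)*(9 + U)) = -4 + √(7 + 2*U*(9 + U)))
H = -1/52 + I*√21/208 (H = (-4 + √(7 + 2*(-2)² + 18*(-2)))/208 = (-4 + √(7 + 2*4 - 36))*(1/208) = (-4 + √(7 + 8 - 36))*(1/208) = (-4 + √(-21))*(1/208) = (-4 + I*√21)*(1/208) = -1/52 + I*√21/208 ≈ -0.019231 + 0.022032*I)
q = -4161/104 + I*√21/416 (q = ((-1/52 + I*√21/208) - (-10)*(-8))/2 = ((-1/52 + I*√21/208) - 1*80)/2 = ((-1/52 + I*√21/208) - 80)/2 = (-4161/52 + I*√21/208)/2 = -4161/104 + I*√21/416 ≈ -40.01 + 0.011016*I)
-q = -(-4161/104 + I*√21/416) = 4161/104 - I*√21/416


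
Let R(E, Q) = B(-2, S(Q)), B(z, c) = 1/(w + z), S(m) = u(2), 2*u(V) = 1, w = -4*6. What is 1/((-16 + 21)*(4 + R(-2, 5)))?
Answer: 26/515 ≈ 0.050485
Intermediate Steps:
w = -24
u(V) = ½ (u(V) = (½)*1 = ½)
S(m) = ½
B(z, c) = 1/(-24 + z)
R(E, Q) = -1/26 (R(E, Q) = 1/(-24 - 2) = 1/(-26) = -1/26)
1/((-16 + 21)*(4 + R(-2, 5))) = 1/((-16 + 21)*(4 - 1/26)) = 1/(5*(103/26)) = 1/(515/26) = 26/515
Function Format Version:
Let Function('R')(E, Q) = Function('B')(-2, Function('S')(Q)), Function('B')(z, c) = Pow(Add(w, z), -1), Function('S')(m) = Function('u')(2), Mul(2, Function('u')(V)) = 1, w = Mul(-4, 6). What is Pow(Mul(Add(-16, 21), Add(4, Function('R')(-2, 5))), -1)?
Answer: Rational(26, 515) ≈ 0.050485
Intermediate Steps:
w = -24
Function('u')(V) = Rational(1, 2) (Function('u')(V) = Mul(Rational(1, 2), 1) = Rational(1, 2))
Function('S')(m) = Rational(1, 2)
Function('B')(z, c) = Pow(Add(-24, z), -1)
Function('R')(E, Q) = Rational(-1, 26) (Function('R')(E, Q) = Pow(Add(-24, -2), -1) = Pow(-26, -1) = Rational(-1, 26))
Pow(Mul(Add(-16, 21), Add(4, Function('R')(-2, 5))), -1) = Pow(Mul(Add(-16, 21), Add(4, Rational(-1, 26))), -1) = Pow(Mul(5, Rational(103, 26)), -1) = Pow(Rational(515, 26), -1) = Rational(26, 515)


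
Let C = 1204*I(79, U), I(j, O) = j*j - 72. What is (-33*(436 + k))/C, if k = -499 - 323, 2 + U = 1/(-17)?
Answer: 6369/3713738 ≈ 0.0017150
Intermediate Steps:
U = -35/17 (U = -2 + 1/(-17) = -2 - 1/17 = -35/17 ≈ -2.0588)
k = -822
I(j, O) = -72 + j² (I(j, O) = j² - 72 = -72 + j²)
C = 7427476 (C = 1204*(-72 + 79²) = 1204*(-72 + 6241) = 1204*6169 = 7427476)
(-33*(436 + k))/C = -33*(436 - 822)/7427476 = -33*(-386)*(1/7427476) = 12738*(1/7427476) = 6369/3713738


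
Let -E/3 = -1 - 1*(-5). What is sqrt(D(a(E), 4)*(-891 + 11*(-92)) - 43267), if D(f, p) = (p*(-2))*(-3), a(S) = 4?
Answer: I*sqrt(88939) ≈ 298.23*I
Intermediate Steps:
E = -12 (E = -3*(-1 - 1*(-5)) = -3*(-1 + 5) = -3*4 = -12)
D(f, p) = 6*p (D(f, p) = -2*p*(-3) = 6*p)
sqrt(D(a(E), 4)*(-891 + 11*(-92)) - 43267) = sqrt((6*4)*(-891 + 11*(-92)) - 43267) = sqrt(24*(-891 - 1012) - 43267) = sqrt(24*(-1903) - 43267) = sqrt(-45672 - 43267) = sqrt(-88939) = I*sqrt(88939)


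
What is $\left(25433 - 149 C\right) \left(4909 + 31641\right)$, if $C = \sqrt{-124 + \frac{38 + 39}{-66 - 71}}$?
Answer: $929576150 - \frac{5445950 i \sqrt{2337905}}{137} \approx 9.2958 \cdot 10^{8} - 6.0781 \cdot 10^{7} i$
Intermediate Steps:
$C = \frac{i \sqrt{2337905}}{137}$ ($C = \sqrt{-124 + \frac{77}{-137}} = \sqrt{-124 + 77 \left(- \frac{1}{137}\right)} = \sqrt{-124 - \frac{77}{137}} = \sqrt{- \frac{17065}{137}} = \frac{i \sqrt{2337905}}{137} \approx 11.161 i$)
$\left(25433 - 149 C\right) \left(4909 + 31641\right) = \left(25433 - 149 \frac{i \sqrt{2337905}}{137}\right) \left(4909 + 31641\right) = \left(25433 - \frac{149 i \sqrt{2337905}}{137}\right) 36550 = 929576150 - \frac{5445950 i \sqrt{2337905}}{137}$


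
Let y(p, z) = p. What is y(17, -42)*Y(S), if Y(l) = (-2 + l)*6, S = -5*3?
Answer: -1734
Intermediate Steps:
S = -15
Y(l) = -12 + 6*l
y(17, -42)*Y(S) = 17*(-12 + 6*(-15)) = 17*(-12 - 90) = 17*(-102) = -1734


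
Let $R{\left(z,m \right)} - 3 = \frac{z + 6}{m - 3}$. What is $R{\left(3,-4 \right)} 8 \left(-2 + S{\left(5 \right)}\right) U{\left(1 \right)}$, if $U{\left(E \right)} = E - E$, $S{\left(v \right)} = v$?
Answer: $0$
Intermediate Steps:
$U{\left(E \right)} = 0$
$R{\left(z,m \right)} = 3 + \frac{6 + z}{-3 + m}$ ($R{\left(z,m \right)} = 3 + \frac{z + 6}{m - 3} = 3 + \frac{6 + z}{-3 + m}$)
$R{\left(3,-4 \right)} 8 \left(-2 + S{\left(5 \right)}\right) U{\left(1 \right)} = \frac{-3 + 3 + 3 \left(-4\right)}{-3 - 4} \cdot 8 \left(-2 + 5\right) 0 = \frac{-3 + 3 - 12}{-7} \cdot 8 \cdot 3 \cdot 0 = \left(- \frac{1}{7}\right) \left(-12\right) 8 \cdot 0 = \frac{12}{7} \cdot 8 \cdot 0 = \frac{96}{7} \cdot 0 = 0$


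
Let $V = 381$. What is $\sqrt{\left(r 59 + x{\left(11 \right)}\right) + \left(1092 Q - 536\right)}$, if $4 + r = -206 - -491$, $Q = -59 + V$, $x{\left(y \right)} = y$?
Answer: $\sqrt{367678} \approx 606.36$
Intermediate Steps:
$Q = 322$ ($Q = -59 + 381 = 322$)
$r = 281$ ($r = -4 - -285 = -4 + \left(-206 + 491\right) = -4 + 285 = 281$)
$\sqrt{\left(r 59 + x{\left(11 \right)}\right) + \left(1092 Q - 536\right)} = \sqrt{\left(281 \cdot 59 + 11\right) + \left(1092 \cdot 322 - 536\right)} = \sqrt{\left(16579 + 11\right) + \left(351624 - 536\right)} = \sqrt{16590 + 351088} = \sqrt{367678}$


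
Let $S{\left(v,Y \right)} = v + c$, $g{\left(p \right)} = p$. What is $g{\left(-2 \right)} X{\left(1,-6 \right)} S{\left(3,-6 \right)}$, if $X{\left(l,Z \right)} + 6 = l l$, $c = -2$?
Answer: $10$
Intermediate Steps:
$S{\left(v,Y \right)} = -2 + v$ ($S{\left(v,Y \right)} = v - 2 = -2 + v$)
$X{\left(l,Z \right)} = -6 + l^{2}$ ($X{\left(l,Z \right)} = -6 + l l = -6 + l^{2}$)
$g{\left(-2 \right)} X{\left(1,-6 \right)} S{\left(3,-6 \right)} = - 2 \left(-6 + 1^{2}\right) \left(-2 + 3\right) = - 2 \left(-6 + 1\right) 1 = \left(-2\right) \left(-5\right) 1 = 10 \cdot 1 = 10$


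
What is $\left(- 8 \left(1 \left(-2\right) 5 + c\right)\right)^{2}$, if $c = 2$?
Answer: $4096$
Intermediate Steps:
$\left(- 8 \left(1 \left(-2\right) 5 + c\right)\right)^{2} = \left(- 8 \left(1 \left(-2\right) 5 + 2\right)\right)^{2} = \left(- 8 \left(\left(-2\right) 5 + 2\right)\right)^{2} = \left(- 8 \left(-10 + 2\right)\right)^{2} = \left(\left(-8\right) \left(-8\right)\right)^{2} = 64^{2} = 4096$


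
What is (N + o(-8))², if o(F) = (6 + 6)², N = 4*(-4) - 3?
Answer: 15625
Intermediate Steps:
N = -19 (N = -16 - 3 = -19)
o(F) = 144 (o(F) = 12² = 144)
(N + o(-8))² = (-19 + 144)² = 125² = 15625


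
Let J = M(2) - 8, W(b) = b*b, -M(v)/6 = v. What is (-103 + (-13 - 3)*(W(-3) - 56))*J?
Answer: -12980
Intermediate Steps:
M(v) = -6*v
W(b) = b²
J = -20 (J = -6*2 - 8 = -12 - 8 = -20)
(-103 + (-13 - 3)*(W(-3) - 56))*J = (-103 + (-13 - 3)*((-3)² - 56))*(-20) = (-103 - 16*(9 - 56))*(-20) = (-103 - 16*(-47))*(-20) = (-103 + 752)*(-20) = 649*(-20) = -12980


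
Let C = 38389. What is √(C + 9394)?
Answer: √47783 ≈ 218.59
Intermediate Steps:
√(C + 9394) = √(38389 + 9394) = √47783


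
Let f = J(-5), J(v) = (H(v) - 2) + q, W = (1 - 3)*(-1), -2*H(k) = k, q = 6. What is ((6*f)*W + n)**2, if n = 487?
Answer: 319225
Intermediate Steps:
H(k) = -k/2
W = 2 (W = -2*(-1) = 2)
J(v) = 4 - v/2 (J(v) = (-v/2 - 2) + 6 = (-2 - v/2) + 6 = 4 - v/2)
f = 13/2 (f = 4 - 1/2*(-5) = 4 + 5/2 = 13/2 ≈ 6.5000)
((6*f)*W + n)**2 = ((6*(13/2))*2 + 487)**2 = (39*2 + 487)**2 = (78 + 487)**2 = 565**2 = 319225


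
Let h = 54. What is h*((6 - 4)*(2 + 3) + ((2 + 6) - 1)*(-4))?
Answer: -972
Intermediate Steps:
h*((6 - 4)*(2 + 3) + ((2 + 6) - 1)*(-4)) = 54*((6 - 4)*(2 + 3) + ((2 + 6) - 1)*(-4)) = 54*(2*5 + (8 - 1)*(-4)) = 54*(10 + 7*(-4)) = 54*(10 - 28) = 54*(-18) = -972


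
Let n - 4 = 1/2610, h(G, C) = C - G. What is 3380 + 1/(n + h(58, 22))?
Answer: 282291610/83519 ≈ 3380.0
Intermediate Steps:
n = 10441/2610 (n = 4 + 1/2610 = 10441/2610 ≈ 4.0004)
3380 + 1/(n + h(58, 22)) = 3380 + 1/(10441/2610 + (22 - 1*58)) = 3380 + 1/(10441/2610 + (22 - 58)) = 3380 + 1/(10441/2610 - 36) = 3380 + 1/(-83519/2610) = 3380 - 2610/83519 = 282291610/83519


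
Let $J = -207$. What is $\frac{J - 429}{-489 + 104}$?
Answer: $\frac{636}{385} \approx 1.6519$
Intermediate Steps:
$\frac{J - 429}{-489 + 104} = \frac{-207 - 429}{-489 + 104} = - \frac{636}{-385} = \left(-636\right) \left(- \frac{1}{385}\right) = \frac{636}{385}$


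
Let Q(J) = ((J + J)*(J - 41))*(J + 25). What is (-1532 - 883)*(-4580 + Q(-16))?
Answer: -28583940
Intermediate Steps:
Q(J) = 2*J*(-41 + J)*(25 + J) (Q(J) = ((2*J)*(-41 + J))*(25 + J) = (2*J*(-41 + J))*(25 + J) = 2*J*(-41 + J)*(25 + J))
(-1532 - 883)*(-4580 + Q(-16)) = (-1532 - 883)*(-4580 + 2*(-16)*(-1025 + (-16)**2 - 16*(-16))) = -2415*(-4580 + 2*(-16)*(-1025 + 256 + 256)) = -2415*(-4580 + 2*(-16)*(-513)) = -2415*(-4580 + 16416) = -2415*11836 = -28583940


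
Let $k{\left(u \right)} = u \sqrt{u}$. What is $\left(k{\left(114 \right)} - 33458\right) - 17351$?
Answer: $-50809 + 114 \sqrt{114} \approx -49592.0$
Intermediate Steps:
$k{\left(u \right)} = u^{\frac{3}{2}}$
$\left(k{\left(114 \right)} - 33458\right) - 17351 = \left(114^{\frac{3}{2}} - 33458\right) - 17351 = \left(114 \sqrt{114} - 33458\right) - 17351 = \left(-33458 + 114 \sqrt{114}\right) - 17351 = -50809 + 114 \sqrt{114}$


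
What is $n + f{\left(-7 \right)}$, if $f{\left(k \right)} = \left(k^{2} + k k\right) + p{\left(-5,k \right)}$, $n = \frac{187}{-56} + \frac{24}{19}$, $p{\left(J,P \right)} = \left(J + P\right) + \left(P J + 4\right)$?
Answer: $\frac{130791}{1064} \approx 122.92$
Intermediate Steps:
$p{\left(J,P \right)} = 4 + J + P + J P$ ($p{\left(J,P \right)} = \left(J + P\right) + \left(J P + 4\right) = \left(J + P\right) + \left(4 + J P\right) = 4 + J + P + J P$)
$n = - \frac{2209}{1064}$ ($n = 187 \left(- \frac{1}{56}\right) + 24 \cdot \frac{1}{19} = - \frac{187}{56} + \frac{24}{19} = - \frac{2209}{1064} \approx -2.0761$)
$f{\left(k \right)} = -1 - 4 k + 2 k^{2}$ ($f{\left(k \right)} = \left(k^{2} + k k\right) + \left(4 - 5 + k - 5 k\right) = \left(k^{2} + k^{2}\right) - \left(1 + 4 k\right) = 2 k^{2} - \left(1 + 4 k\right) = -1 - 4 k + 2 k^{2}$)
$n + f{\left(-7 \right)} = - \frac{2209}{1064} - \left(-27 - 98\right) = - \frac{2209}{1064} + \left(-1 + 28 + 2 \cdot 49\right) = - \frac{2209}{1064} + \left(-1 + 28 + 98\right) = - \frac{2209}{1064} + 125 = \frac{130791}{1064}$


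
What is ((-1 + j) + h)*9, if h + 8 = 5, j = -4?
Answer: -72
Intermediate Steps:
h = -3 (h = -8 + 5 = -3)
((-1 + j) + h)*9 = ((-1 - 4) - 3)*9 = (-5 - 3)*9 = -8*9 = -72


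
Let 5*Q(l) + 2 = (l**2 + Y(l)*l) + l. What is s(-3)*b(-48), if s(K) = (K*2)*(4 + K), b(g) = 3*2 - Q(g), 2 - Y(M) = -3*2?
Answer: 2208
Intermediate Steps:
Y(M) = 8 (Y(M) = 2 - (-3)*2 = 2 - 1*(-6) = 2 + 6 = 8)
Q(l) = -2/5 + l**2/5 + 9*l/5 (Q(l) = -2/5 + ((l**2 + 8*l) + l)/5 = -2/5 + (l**2 + 9*l)/5 = -2/5 + (l**2/5 + 9*l/5) = -2/5 + l**2/5 + 9*l/5)
b(g) = 32/5 - 9*g/5 - g**2/5 (b(g) = 3*2 - (-2/5 + g**2/5 + 9*g/5) = 6 + (2/5 - 9*g/5 - g**2/5) = 32/5 - 9*g/5 - g**2/5)
s(K) = 2*K*(4 + K) (s(K) = (2*K)*(4 + K) = 2*K*(4 + K))
s(-3)*b(-48) = (2*(-3)*(4 - 3))*(32/5 - 9/5*(-48) - 1/5*(-48)**2) = (2*(-3)*1)*(32/5 + 432/5 - 1/5*2304) = -6*(32/5 + 432/5 - 2304/5) = -6*(-368) = 2208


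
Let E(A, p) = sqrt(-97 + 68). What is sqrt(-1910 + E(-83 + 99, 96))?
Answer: sqrt(-1910 + I*sqrt(29)) ≈ 0.0616 + 43.704*I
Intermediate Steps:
E(A, p) = I*sqrt(29) (E(A, p) = sqrt(-29) = I*sqrt(29))
sqrt(-1910 + E(-83 + 99, 96)) = sqrt(-1910 + I*sqrt(29))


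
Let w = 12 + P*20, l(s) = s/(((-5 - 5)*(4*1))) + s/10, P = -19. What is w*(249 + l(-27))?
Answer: -454434/5 ≈ -90887.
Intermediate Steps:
l(s) = 3*s/40 (l(s) = s/((-10*4)) + s*(⅒) = s/(-40) + s/10 = s*(-1/40) + s/10 = -s/40 + s/10 = 3*s/40)
w = -368 (w = 12 - 19*20 = 12 - 380 = -368)
w*(249 + l(-27)) = -368*(249 + (3/40)*(-27)) = -368*(249 - 81/40) = -368*9879/40 = -454434/5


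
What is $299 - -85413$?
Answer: $85712$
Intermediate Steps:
$299 - -85413 = 299 + 85413 = 85712$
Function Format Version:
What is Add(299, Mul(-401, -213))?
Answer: 85712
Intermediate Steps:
Add(299, Mul(-401, -213)) = Add(299, 85413) = 85712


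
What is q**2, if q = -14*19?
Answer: 70756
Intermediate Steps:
q = -266
q**2 = (-266)**2 = 70756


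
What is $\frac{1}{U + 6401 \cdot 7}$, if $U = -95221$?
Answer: $- \frac{1}{50414} \approx -1.9836 \cdot 10^{-5}$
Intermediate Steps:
$\frac{1}{U + 6401 \cdot 7} = \frac{1}{-95221 + 6401 \cdot 7} = \frac{1}{-95221 + 44807} = \frac{1}{-50414} = - \frac{1}{50414}$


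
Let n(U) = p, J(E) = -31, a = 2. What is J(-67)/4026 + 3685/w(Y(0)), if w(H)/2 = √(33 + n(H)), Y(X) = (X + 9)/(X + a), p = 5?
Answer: -31/4026 + 3685*√38/76 ≈ 298.89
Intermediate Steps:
n(U) = 5
Y(X) = (9 + X)/(2 + X) (Y(X) = (X + 9)/(X + 2) = (9 + X)/(2 + X))
w(H) = 2*√38 (w(H) = 2*√(33 + 5) = 2*√38)
J(-67)/4026 + 3685/w(Y(0)) = -31/4026 + 3685/((2*√38)) = -31*1/4026 + 3685*(√38/76) = -31/4026 + 3685*√38/76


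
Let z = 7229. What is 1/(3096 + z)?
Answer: 1/10325 ≈ 9.6852e-5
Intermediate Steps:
1/(3096 + z) = 1/(3096 + 7229) = 1/10325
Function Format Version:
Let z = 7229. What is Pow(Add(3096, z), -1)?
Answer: Rational(1, 10325) ≈ 9.6852e-5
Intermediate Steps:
Pow(Add(3096, z), -1) = Pow(Add(3096, 7229), -1) = Pow(10325, -1) = Rational(1, 10325)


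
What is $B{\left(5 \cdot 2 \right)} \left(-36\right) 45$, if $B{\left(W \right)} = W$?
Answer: $-16200$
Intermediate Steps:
$B{\left(5 \cdot 2 \right)} \left(-36\right) 45 = 5 \cdot 2 \left(-36\right) 45 = 10 \left(-36\right) 45 = \left(-360\right) 45 = -16200$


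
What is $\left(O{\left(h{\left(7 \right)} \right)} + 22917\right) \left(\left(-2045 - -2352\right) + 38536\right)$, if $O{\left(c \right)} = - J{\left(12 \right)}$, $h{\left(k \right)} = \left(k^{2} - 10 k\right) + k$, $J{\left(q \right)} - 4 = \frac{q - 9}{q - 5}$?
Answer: $889993012$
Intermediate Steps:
$J{\left(q \right)} = 4 + \frac{-9 + q}{-5 + q}$ ($J{\left(q \right)} = 4 + \frac{q - 9}{q - 5} = 4 + \frac{-9 + q}{-5 + q}$)
$h{\left(k \right)} = k^{2} - 9 k$
$O{\left(c \right)} = - \frac{31}{7}$ ($O{\left(c \right)} = - \frac{-29 + 5 \cdot 12}{-5 + 12} = - \frac{-29 + 60}{7} = - \frac{31}{7}$)
$\left(O{\left(h{\left(7 \right)} \right)} + 22917\right) \left(\left(-2045 - -2352\right) + 38536\right) = \left(- \frac{31}{7} + 22917\right) \left(\left(-2045 - -2352\right) + 38536\right) = \frac{160388 \left(\left(-2045 + 2352\right) + 38536\right)}{7} = \frac{160388 \left(307 + 38536\right)}{7} = \frac{160388}{7} \cdot 38843 = 889993012$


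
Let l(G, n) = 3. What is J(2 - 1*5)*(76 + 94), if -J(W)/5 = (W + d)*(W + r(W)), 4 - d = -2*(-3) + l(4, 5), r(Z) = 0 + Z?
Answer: -40800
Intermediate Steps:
r(Z) = Z
d = -5 (d = 4 - (-2*(-3) + 3) = 4 - (6 + 3) = 4 - 1*9 = 4 - 9 = -5)
J(W) = -10*W*(-5 + W) (J(W) = -5*(W - 5)*(W + W) = -5*(-5 + W)*2*W = -10*W*(-5 + W))
J(2 - 1*5)*(76 + 94) = (10*(2 - 1*5)*(5 - (2 - 1*5)))*(76 + 94) = (10*(2 - 5)*(5 - (2 - 5)))*170 = (10*(-3)*(5 - 1*(-3)))*170 = (10*(-3)*(5 + 3))*170 = (10*(-3)*8)*170 = -240*170 = -40800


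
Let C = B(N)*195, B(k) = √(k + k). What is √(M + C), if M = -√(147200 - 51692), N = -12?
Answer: √(-6*√2653 + 390*I*√6) ≈ 18.641 + 25.623*I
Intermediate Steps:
B(k) = √2*√k (B(k) = √(2*k) = √2*√k)
C = 390*I*√6 (C = (√2*√(-12))*195 = (√2*(2*I*√3))*195 = (2*I*√6)*195 = 390*I*√6 ≈ 955.3*I)
M = -6*√2653 (M = -√95508 = -6*√2653 ≈ -309.04)
√(M + C) = √(-6*√2653 + 390*I*√6)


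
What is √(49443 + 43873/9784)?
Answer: √1183360576510/4892 ≈ 222.37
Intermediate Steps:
√(49443 + 43873/9784) = √(483794185/9784) = √1183360576510/4892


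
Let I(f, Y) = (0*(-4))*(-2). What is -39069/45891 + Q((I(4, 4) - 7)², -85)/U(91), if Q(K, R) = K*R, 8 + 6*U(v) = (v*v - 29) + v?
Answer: -32721249/8500033 ≈ -3.8495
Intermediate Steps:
U(v) = -37/6 + v/6 + v²/6 (U(v) = -4/3 + ((v*v - 29) + v)/6 = -4/3 + ((v² - 29) + v)/6 = -4/3 + ((-29 + v²) + v)/6 = -4/3 + (-29 + v + v²)/6 = -4/3 + (-29/6 + v/6 + v²/6) = -37/6 + v/6 + v²/6)
I(f, Y) = 0 (I(f, Y) = 0*(-2) = 0)
-39069/45891 + Q((I(4, 4) - 7)², -85)/U(91) = -39069/45891 + ((0 - 7)²*(-85))/(-37/6 + (⅙)*91 + (⅙)*91²) = -39069*1/45891 + ((-7)²*(-85))/(-37/6 + 91/6 + (⅙)*8281) = -4341/5099 + (49*(-85))/(-37/6 + 91/6 + 8281/6) = -4341/5099 - 4165/8335/6 = -4341/5099 - 4165*6/8335 = -4341/5099 - 4998/1667 = -32721249/8500033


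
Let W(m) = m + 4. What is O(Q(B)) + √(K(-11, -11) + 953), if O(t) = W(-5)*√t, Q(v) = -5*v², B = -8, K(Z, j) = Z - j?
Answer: √953 - 8*I*√5 ≈ 30.871 - 17.889*I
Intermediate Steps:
W(m) = 4 + m
O(t) = -√t (O(t) = (4 - 5)*√t = -√t)
O(Q(B)) + √(K(-11, -11) + 953) = -√(-5*(-8)²) + √((-11 - 1*(-11)) + 953) = -√(-5*64) + √((-11 + 11) + 953) = -√(-320) + √(0 + 953) = -8*I*√5 + √953 = √953 - 8*I*√5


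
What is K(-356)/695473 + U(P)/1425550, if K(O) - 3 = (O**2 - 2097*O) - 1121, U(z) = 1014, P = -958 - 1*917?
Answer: 621999321061/495715767575 ≈ 1.2547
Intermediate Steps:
P = -1875 (P = -958 - 917 = -1875)
K(O) = -1118 + O**2 - 2097*O (K(O) = 3 + ((O**2 - 2097*O) - 1121) = 3 + (-1121 + O**2 - 2097*O) = -1118 + O**2 - 2097*O)
K(-356)/695473 + U(P)/1425550 = (-1118 + (-356)**2 - 2097*(-356))/695473 + 1014/1425550 = (-1118 + 126736 + 746532)*(1/695473) + 1014*(1/1425550) = 872150*(1/695473) + 507/712775 = 872150/695473 + 507/712775 = 621999321061/495715767575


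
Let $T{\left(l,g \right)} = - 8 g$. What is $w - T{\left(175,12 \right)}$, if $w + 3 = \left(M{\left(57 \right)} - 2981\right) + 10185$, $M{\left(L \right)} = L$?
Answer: $7354$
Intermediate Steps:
$w = 7258$ ($w = -3 + \left(\left(57 - 2981\right) + 10185\right) = -3 + \left(-2924 + 10185\right) = -3 + 7261 = 7258$)
$w - T{\left(175,12 \right)} = 7258 - \left(-8\right) 12 = 7258 - -96 = 7258 + 96 = 7354$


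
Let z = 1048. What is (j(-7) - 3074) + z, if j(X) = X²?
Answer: -1977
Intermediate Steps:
(j(-7) - 3074) + z = ((-7)² - 3074) + 1048 = (49 - 3074) + 1048 = -3025 + 1048 = -1977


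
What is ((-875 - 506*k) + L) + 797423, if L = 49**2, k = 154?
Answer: 721025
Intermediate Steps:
L = 2401
((-875 - 506*k) + L) + 797423 = ((-875 - 506*154) + 2401) + 797423 = ((-875 - 77924) + 2401) + 797423 = (-78799 + 2401) + 797423 = -76398 + 797423 = 721025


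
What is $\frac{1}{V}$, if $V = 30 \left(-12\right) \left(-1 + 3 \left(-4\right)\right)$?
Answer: $\frac{1}{4680} \approx 0.00021368$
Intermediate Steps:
$V = 4680$ ($V = - 360 \left(-1 - 12\right) = \left(-360\right) \left(-13\right) = 4680$)
$\frac{1}{V} = \frac{1}{4680}$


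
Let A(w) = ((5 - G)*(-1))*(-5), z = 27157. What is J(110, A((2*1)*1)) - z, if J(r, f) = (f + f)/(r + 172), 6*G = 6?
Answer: -3829117/141 ≈ -27157.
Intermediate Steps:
G = 1 (G = (1/6)*6 = 1)
A(w) = 20 (A(w) = ((5 - 1*1)*(-1))*(-5) = ((5 - 1)*(-1))*(-5) = (4*(-1))*(-5) = -4*(-5) = 20)
J(r, f) = 2*f/(172 + r) (J(r, f) = (2*f)/(172 + r) = 2*f/(172 + r))
J(110, A((2*1)*1)) - z = 2*20/(172 + 110) - 1*27157 = 2*20/282 - 27157 = 2*20*(1/282) - 27157 = 20/141 - 27157 = -3829117/141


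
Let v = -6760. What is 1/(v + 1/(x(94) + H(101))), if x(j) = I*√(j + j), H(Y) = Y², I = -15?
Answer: -234387450853/1584459144780027 - 10*√47/1584459144780027 ≈ -0.00014793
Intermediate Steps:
x(j) = -15*√2*√j (x(j) = -15*√(j + j) = -15*√2*√j)
1/(v + 1/(x(94) + H(101))) = 1/(-6760 + 1/(-15*√2*√94 + 101²)) = 1/(-6760 + 1/(-30*√47 + 10201)) = 1/(-6760 + 1/(10201 - 30*√47))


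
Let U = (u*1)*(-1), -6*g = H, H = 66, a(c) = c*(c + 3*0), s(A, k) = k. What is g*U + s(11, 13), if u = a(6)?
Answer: 409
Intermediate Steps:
a(c) = c**2 (a(c) = c*(c + 0) = c*c = c**2)
u = 36 (u = 6**2 = 36)
g = -11 (g = -1/6*66 = -11)
U = -36 (U = (36*1)*(-1) = 36*(-1) = -36)
g*U + s(11, 13) = -11*(-36) + 13 = 396 + 13 = 409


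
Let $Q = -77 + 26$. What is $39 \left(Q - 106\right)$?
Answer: $-6123$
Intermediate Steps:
$Q = -51$
$39 \left(Q - 106\right) = 39 \left(-51 - 106\right) = 39 \left(-157\right) = -6123$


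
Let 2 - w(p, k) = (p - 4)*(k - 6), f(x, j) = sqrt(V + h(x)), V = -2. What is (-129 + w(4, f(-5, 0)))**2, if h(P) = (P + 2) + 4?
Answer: 16129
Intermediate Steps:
h(P) = 6 + P (h(P) = (2 + P) + 4 = 6 + P)
f(x, j) = sqrt(4 + x) (f(x, j) = sqrt(-2 + (6 + x)) = sqrt(4 + x))
w(p, k) = 2 - (-6 + k)*(-4 + p) (w(p, k) = 2 - (p - 4)*(k - 6) = 2 - (-4 + p)*(-6 + k) = 2 - (-6 + k)*(-4 + p))
(-129 + w(4, f(-5, 0)))**2 = (-129 + (-22 + 4*sqrt(4 - 5) + 6*4 - 1*sqrt(4 - 5)*4))**2 = (-129 + (-22 + 4*sqrt(-1) + 24 - 1*sqrt(-1)*4))**2 = (-129 + (-22 + 4*I + 24 - 1*I*4))**2 = (-129 + (-22 + 4*I + 24 - 4*I))**2 = (-129 + 2)**2 = (-127)**2 = 16129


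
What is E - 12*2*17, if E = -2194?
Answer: -2602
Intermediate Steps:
E - 12*2*17 = -2194 - 12*2*17 = -2194 - 24*17 = -2194 - 408 = -2602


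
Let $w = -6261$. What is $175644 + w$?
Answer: $169383$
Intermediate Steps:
$175644 + w = 175644 - 6261 = 169383$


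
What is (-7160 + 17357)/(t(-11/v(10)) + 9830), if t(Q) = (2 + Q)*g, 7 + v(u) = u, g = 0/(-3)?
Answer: 10197/9830 ≈ 1.0373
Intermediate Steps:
g = 0 (g = 0*(-⅓) = 0)
v(u) = -7 + u
t(Q) = 0 (t(Q) = (2 + Q)*0 = 0)
(-7160 + 17357)/(t(-11/v(10)) + 9830) = (-7160 + 17357)/(0 + 9830) = 10197/9830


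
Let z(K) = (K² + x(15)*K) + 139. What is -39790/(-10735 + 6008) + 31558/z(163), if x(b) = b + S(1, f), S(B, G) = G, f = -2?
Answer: 1296200996/136265229 ≈ 9.5123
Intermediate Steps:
x(b) = -2 + b (x(b) = b - 2 = -2 + b)
z(K) = 139 + K² + 13*K (z(K) = (K² + (-2 + 15)*K) + 139 = (K² + 13*K) + 139 = 139 + K² + 13*K)
-39790/(-10735 + 6008) + 31558/z(163) = -39790/(-10735 + 6008) + 31558/(139 + 163² + 13*163) = -39790/(-4727) + 31558/(139 + 26569 + 2119) = -39790*(-1/4727) + 31558/28827 = 39790/4727 + 31558*(1/28827) = 39790/4727 + 31558/28827 = 1296200996/136265229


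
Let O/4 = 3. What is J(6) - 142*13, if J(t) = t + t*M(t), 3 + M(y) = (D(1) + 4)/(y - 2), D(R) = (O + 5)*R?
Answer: -3653/2 ≈ -1826.5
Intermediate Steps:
O = 12 (O = 4*3 = 12)
D(R) = 17*R (D(R) = (12 + 5)*R = 17*R)
M(y) = -3 + 21/(-2 + y) (M(y) = -3 + (17*1 + 4)/(y - 2) = -3 + (17 + 4)/(-2 + y) = -3 + 21/(-2 + y))
J(t) = t + 3*t*(9 - t)/(-2 + t) (J(t) = t + t*(3*(9 - t)/(-2 + t)) = t + 3*t*(9 - t)/(-2 + t))
J(6) - 142*13 = 6*(25 - 2*6)/(-2 + 6) - 142*13 = 6*(25 - 12)/4 - 1846 = 6*(¼)*13 - 1846 = 39/2 - 1846 = -3653/2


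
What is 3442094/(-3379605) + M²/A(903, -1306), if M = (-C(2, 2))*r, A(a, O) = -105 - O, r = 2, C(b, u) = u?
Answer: -4079881214/4058905605 ≈ -1.0052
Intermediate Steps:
M = -4 (M = -1*2*2 = -2*2 = -4)
3442094/(-3379605) + M²/A(903, -1306) = 3442094/(-3379605) + (-4)²/(-105 - 1*(-1306)) = 3442094*(-1/3379605) + 16/(-105 + 1306) = -3442094/3379605 + 16/1201 = -4079881214/4058905605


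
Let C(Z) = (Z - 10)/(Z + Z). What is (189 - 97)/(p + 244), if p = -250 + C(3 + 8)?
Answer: -2024/131 ≈ -15.450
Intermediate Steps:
C(Z) = (-10 + Z)/(2*Z) (C(Z) = (-10 + Z)/((2*Z)) = (-10 + Z)*(1/(2*Z)) = (-10 + Z)/(2*Z))
p = -5499/22 (p = -250 + (-10 + (3 + 8))/(2*(3 + 8)) = -250 + (½)*(-10 + 11)/11 = -250 + (½)*(1/11)*1 = -250 + 1/22 = -5499/22 ≈ -249.95)
(189 - 97)/(p + 244) = (189 - 97)/(-5499/22 + 244) = 92/(-131/22) = 92*(-22/131) = -2024/131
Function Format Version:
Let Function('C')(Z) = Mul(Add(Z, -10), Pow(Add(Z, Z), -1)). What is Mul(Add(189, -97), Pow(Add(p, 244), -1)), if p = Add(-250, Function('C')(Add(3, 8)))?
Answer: Rational(-2024, 131) ≈ -15.450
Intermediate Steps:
Function('C')(Z) = Mul(Rational(1, 2), Pow(Z, -1), Add(-10, Z)) (Function('C')(Z) = Mul(Add(-10, Z), Pow(Mul(2, Z), -1)) = Mul(Add(-10, Z), Mul(Rational(1, 2), Pow(Z, -1))) = Mul(Rational(1, 2), Pow(Z, -1), Add(-10, Z)))
p = Rational(-5499, 22) (p = Add(-250, Mul(Rational(1, 2), Pow(Add(3, 8), -1), Add(-10, Add(3, 8)))) = Add(-250, Mul(Rational(1, 2), Pow(11, -1), Add(-10, 11))) = Add(-250, Mul(Rational(1, 2), Rational(1, 11), 1)) = Add(-250, Rational(1, 22)) = Rational(-5499, 22) ≈ -249.95)
Mul(Add(189, -97), Pow(Add(p, 244), -1)) = Mul(Add(189, -97), Pow(Add(Rational(-5499, 22), 244), -1)) = Mul(92, Pow(Rational(-131, 22), -1)) = Mul(92, Rational(-22, 131)) = Rational(-2024, 131)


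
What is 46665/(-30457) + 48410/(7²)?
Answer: 210305255/213199 ≈ 986.43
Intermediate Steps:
46665/(-30457) + 48410/(7²) = 46665*(-1/30457) + 48410/49 = -46665/30457 + 48410*(1/49) = -46665/30457 + 48410/49 = 210305255/213199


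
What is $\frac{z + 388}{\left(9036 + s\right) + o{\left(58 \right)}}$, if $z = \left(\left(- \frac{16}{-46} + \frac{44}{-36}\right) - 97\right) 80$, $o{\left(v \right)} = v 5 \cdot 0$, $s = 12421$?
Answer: $- \frac{1540484}{4441599} \approx -0.34683$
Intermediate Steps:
$o{\left(v \right)} = 0$ ($o{\left(v \right)} = 5 v 0 = 0$)
$z = - \frac{1620800}{207}$ ($z = \left(\left(\left(-16\right) \left(- \frac{1}{46}\right) + 44 \left(- \frac{1}{36}\right)\right) - 97\right) 80 = \left(\left(\frac{8}{23} - \frac{11}{9}\right) - 97\right) 80 = \left(- \frac{181}{207} - 97\right) 80 = \left(- \frac{20260}{207}\right) 80 = - \frac{1620800}{207} \approx -7830.0$)
$\frac{z + 388}{\left(9036 + s\right) + o{\left(58 \right)}} = \frac{- \frac{1620800}{207} + 388}{\left(9036 + 12421\right) + 0} = - \frac{1540484}{207 \left(21457 + 0\right)} = - \frac{1540484}{207 \cdot 21457} = \left(- \frac{1540484}{207}\right) \frac{1}{21457} = - \frac{1540484}{4441599}$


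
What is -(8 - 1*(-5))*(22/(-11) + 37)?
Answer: -455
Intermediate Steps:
-(8 - 1*(-5))*(22/(-11) + 37) = -(8 + 5)*(22*(-1/11) + 37) = -13*(-2 + 37) = -13*35 = -1*455 = -455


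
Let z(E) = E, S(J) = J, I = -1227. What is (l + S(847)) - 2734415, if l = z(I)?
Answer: -2734795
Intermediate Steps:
l = -1227
(l + S(847)) - 2734415 = (-1227 + 847) - 2734415 = -380 - 2734415 = -2734795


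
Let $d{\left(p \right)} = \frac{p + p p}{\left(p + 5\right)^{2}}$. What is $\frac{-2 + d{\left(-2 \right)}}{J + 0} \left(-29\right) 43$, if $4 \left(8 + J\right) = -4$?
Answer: $- \frac{19952}{81} \approx -246.32$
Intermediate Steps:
$J = -9$ ($J = -8 + \frac{1}{4} \left(-4\right) = -8 - 1 = -9$)
$d{\left(p \right)} = \frac{p + p^{2}}{\left(5 + p\right)^{2}}$
$\frac{-2 + d{\left(-2 \right)}}{J + 0} \left(-29\right) 43 = \frac{-2 - \frac{2 \left(1 - 2\right)}{\left(5 - 2\right)^{2}}}{-9 + 0} \left(-29\right) 43 = \frac{-2 - 2 \cdot \frac{1}{9} \left(-1\right)}{-9} \left(-29\right) 43 = \left(-2 - \frac{2}{9} \left(-1\right)\right) \left(- \frac{1}{9}\right) \left(-29\right) 43 = \left(-2 + \frac{2}{9}\right) \left(- \frac{1}{9}\right) \left(-29\right) 43 = \left(- \frac{16}{9}\right) \left(- \frac{1}{9}\right) \left(-29\right) 43 = \frac{16}{81} \left(-29\right) 43 = \left(- \frac{464}{81}\right) 43 = - \frac{19952}{81}$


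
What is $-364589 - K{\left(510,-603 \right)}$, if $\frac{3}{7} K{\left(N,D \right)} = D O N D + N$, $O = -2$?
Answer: $865023641$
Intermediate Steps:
$K{\left(N,D \right)} = \frac{7 N}{3} - \frac{14 N D^{2}}{3}$ ($K{\left(N,D \right)} = \frac{7 \left(D \left(-2\right) N D + N\right)}{3} = \frac{7 \left(- 2 D N D + N\right)}{3} = \frac{7 \left(- 2 N D^{2} + N\right)}{3} = \frac{7 \left(N - 2 N D^{2}\right)}{3} = \frac{7 N}{3} - \frac{14 N D^{2}}{3}$)
$-364589 - K{\left(510,-603 \right)} = -364589 - \frac{7}{3} \cdot 510 \left(1 - 2 \left(-603\right)^{2}\right) = -364589 - \frac{7}{3} \cdot 510 \left(1 - 727218\right) = -364589 - \frac{7}{3} \cdot 510 \left(-727217\right) = -364589 - -865388230 = -364589 + 865388230 = 865023641$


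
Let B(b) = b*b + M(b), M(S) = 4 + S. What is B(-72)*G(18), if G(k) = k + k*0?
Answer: 92088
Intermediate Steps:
B(b) = 4 + b + b**2 (B(b) = b*b + (4 + b) = b**2 + (4 + b) = 4 + b + b**2)
G(k) = k (G(k) = k + 0 = k)
B(-72)*G(18) = (4 - 72 + (-72)**2)*18 = (4 - 72 + 5184)*18 = 5116*18 = 92088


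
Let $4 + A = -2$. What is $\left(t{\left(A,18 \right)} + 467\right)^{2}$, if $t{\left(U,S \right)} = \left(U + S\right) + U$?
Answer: $223729$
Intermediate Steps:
$A = -6$ ($A = -4 - 2 = -6$)
$t{\left(U,S \right)} = S + 2 U$ ($t{\left(U,S \right)} = \left(S + U\right) + U = S + 2 U$)
$\left(t{\left(A,18 \right)} + 467\right)^{2} = \left(\left(18 + 2 \left(-6\right)\right) + 467\right)^{2} = \left(\left(18 - 12\right) + 467\right)^{2} = \left(6 + 467\right)^{2} = 473^{2} = 223729$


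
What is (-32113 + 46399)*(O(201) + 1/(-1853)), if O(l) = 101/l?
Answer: 890265424/124151 ≈ 7170.8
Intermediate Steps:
(-32113 + 46399)*(O(201) + 1/(-1853)) = (-32113 + 46399)*(101/201 + 1/(-1853)) = 14286*(101*(1/201) - 1/1853) = 14286*(101/201 - 1/1853) = 14286*(186952/372453) = 890265424/124151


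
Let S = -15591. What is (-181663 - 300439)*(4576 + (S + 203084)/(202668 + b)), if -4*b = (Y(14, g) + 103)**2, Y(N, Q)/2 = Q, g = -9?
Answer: -1772844986999288/803447 ≈ -2.2065e+9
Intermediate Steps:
Y(N, Q) = 2*Q
b = -7225/4 (b = -(2*(-9) + 103)**2/4 = -(-18 + 103)**2/4 = -1/4*85**2 = -1/4*7225 = -7225/4 ≈ -1806.3)
(-181663 - 300439)*(4576 + (S + 203084)/(202668 + b)) = (-181663 - 300439)*(4576 + (-15591 + 203084)/(202668 - 7225/4)) = -482102*(4576 + 187493/(803447/4)) = -482102*(4576 + 187493*(4/803447)) = -482102*(4576 + 749972/803447) = -482102*3677323444/803447 = -1772844986999288/803447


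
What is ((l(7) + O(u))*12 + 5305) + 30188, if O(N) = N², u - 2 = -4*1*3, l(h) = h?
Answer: 36777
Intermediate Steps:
u = -10 (u = 2 - 4*1*3 = 2 - 4*3 = 2 - 12 = -10)
((l(7) + O(u))*12 + 5305) + 30188 = ((7 + (-10)²)*12 + 5305) + 30188 = ((7 + 100)*12 + 5305) + 30188 = (107*12 + 5305) + 30188 = (1284 + 5305) + 30188 = 6589 + 30188 = 36777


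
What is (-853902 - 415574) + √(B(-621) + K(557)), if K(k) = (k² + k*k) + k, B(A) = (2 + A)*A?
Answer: -1269476 + √1005454 ≈ -1.2685e+6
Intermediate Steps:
B(A) = A*(2 + A)
K(k) = k + 2*k² (K(k) = (k² + k²) + k = 2*k² + k = k + 2*k²)
(-853902 - 415574) + √(B(-621) + K(557)) = (-853902 - 415574) + √(-621*(2 - 621) + 557*(1 + 2*557)) = -1269476 + √(-621*(-619) + 557*(1 + 1114)) = -1269476 + √(384399 + 557*1115) = -1269476 + √(384399 + 621055) = -1269476 + √1005454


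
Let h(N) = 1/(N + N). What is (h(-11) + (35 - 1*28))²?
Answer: 23409/484 ≈ 48.366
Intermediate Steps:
h(N) = 1/(2*N)
(h(-11) + (35 - 1*28))² = ((½)/(-11) + (35 - 1*28))² = ((½)*(-1/11) + (35 - 28))² = (-1/22 + 7)² = (153/22)² = 23409/484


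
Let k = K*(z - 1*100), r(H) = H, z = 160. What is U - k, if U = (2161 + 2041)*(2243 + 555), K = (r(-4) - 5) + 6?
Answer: 11757376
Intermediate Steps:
K = -3 (K = (-4 - 5) + 6 = -9 + 6 = -3)
U = 11757196 (U = 4202*2798 = 11757196)
k = -180 (k = -3*(160 - 1*100) = -3*(160 - 100) = -3*60 = -180)
U - k = 11757196 - 1*(-180) = 11757196 + 180 = 11757376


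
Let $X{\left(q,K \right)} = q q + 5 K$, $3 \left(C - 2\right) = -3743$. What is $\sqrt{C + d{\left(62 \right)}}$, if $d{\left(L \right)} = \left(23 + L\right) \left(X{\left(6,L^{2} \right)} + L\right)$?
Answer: $\frac{\sqrt{14767059}}{3} \approx 1280.9$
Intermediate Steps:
$C = - \frac{3737}{3}$ ($C = 2 + \frac{1}{3} \left(-3743\right) = 2 - \frac{3743}{3} = - \frac{3737}{3} \approx -1245.7$)
$X{\left(q,K \right)} = q^{2} + 5 K$
$d{\left(L \right)} = \left(23 + L\right) \left(36 + L + 5 L^{2}\right)$ ($d{\left(L \right)} = \left(23 + L\right) \left(\left(6^{2} + 5 L^{2}\right) + L\right) = \left(23 + L\right) \left(\left(36 + 5 L^{2}\right) + L\right) = \left(23 + L\right) \left(36 + L + 5 L^{2}\right)$)
$\sqrt{C + d{\left(62 \right)}} = \sqrt{- \frac{3737}{3} + \left(828 + 5 \cdot 62^{3} + 59 \cdot 62 + 116 \cdot 62^{2}\right)} = \sqrt{- \frac{3737}{3} + \left(828 + 5 \cdot 238328 + 3658 + 116 \cdot 3844\right)} = \sqrt{- \frac{3737}{3} + \left(828 + 1191640 + 3658 + 445904\right)} = \sqrt{- \frac{3737}{3} + 1642030} = \sqrt{\frac{4922353}{3}} = \frac{\sqrt{14767059}}{3}$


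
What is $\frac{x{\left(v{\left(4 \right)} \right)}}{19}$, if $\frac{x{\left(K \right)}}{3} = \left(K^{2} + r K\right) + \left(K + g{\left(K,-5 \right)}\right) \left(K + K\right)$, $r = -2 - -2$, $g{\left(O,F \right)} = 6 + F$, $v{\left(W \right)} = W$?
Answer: $\frac{168}{19} \approx 8.8421$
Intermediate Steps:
$r = 0$ ($r = -2 + 2 = 0$)
$x{\left(K \right)} = 3 K^{2} + 6 K \left(1 + K\right)$ ($x{\left(K \right)} = 3 \left(\left(K^{2} + 0 K\right) + \left(K + \left(6 - 5\right)\right) \left(K + K\right)\right) = 3 \left(\left(K^{2} + 0\right) + \left(K + 1\right) 2 K\right) = 3 \left(K^{2} + \left(1 + K\right) 2 K\right) = 3 \left(K^{2} + 2 K \left(1 + K\right)\right) = 3 K^{2} + 6 K \left(1 + K\right)$)
$\frac{x{\left(v{\left(4 \right)} \right)}}{19} = \frac{3 \cdot 4 \left(2 + 3 \cdot 4\right)}{19} = \frac{3 \cdot 4 \left(2 + 12\right)}{19} = \frac{3 \cdot 4 \cdot 14}{19} = \frac{1}{19} \cdot 168 = \frac{168}{19}$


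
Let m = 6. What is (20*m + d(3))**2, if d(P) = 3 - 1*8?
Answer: 13225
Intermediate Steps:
d(P) = -5 (d(P) = 3 - 8 = -5)
(20*m + d(3))**2 = (20*6 - 5)**2 = (120 - 5)**2 = 115**2 = 13225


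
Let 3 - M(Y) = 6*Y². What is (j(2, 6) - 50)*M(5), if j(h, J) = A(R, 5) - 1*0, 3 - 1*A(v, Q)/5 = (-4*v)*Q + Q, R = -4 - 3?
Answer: 111720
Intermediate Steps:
R = -7
A(v, Q) = 15 - 5*Q + 20*Q*v (A(v, Q) = 15 - 5*((-4*v)*Q + Q) = 15 - 5*(-4*Q*v + Q) = 15 - 5*(Q - 4*Q*v) = 15 + (-5*Q + 20*Q*v) = 15 - 5*Q + 20*Q*v)
M(Y) = 3 - 6*Y²
j(h, J) = -710 (j(h, J) = (15 - 5*5 + 20*5*(-7)) - 1*0 = (15 - 25 - 700) + 0 = -710 + 0 = -710)
(j(2, 6) - 50)*M(5) = (-710 - 50)*(3 - 6*5²) = -760*(3 - 6*25) = -760*(3 - 150) = -760*(-147) = 111720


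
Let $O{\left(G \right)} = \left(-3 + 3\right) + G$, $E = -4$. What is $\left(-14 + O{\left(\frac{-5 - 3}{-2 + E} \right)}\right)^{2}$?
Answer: $\frac{1444}{9} \approx 160.44$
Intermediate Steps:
$O{\left(G \right)} = G$ ($O{\left(G \right)} = 0 + G = G$)
$\left(-14 + O{\left(\frac{-5 - 3}{-2 + E} \right)}\right)^{2} = \left(-14 + \frac{-5 - 3}{-2 - 4}\right)^{2} = \left(-14 - \frac{8}{-6}\right)^{2} = \left(-14 - - \frac{4}{3}\right)^{2} = \left(-14 + \frac{4}{3}\right)^{2} = \left(- \frac{38}{3}\right)^{2} = \frac{1444}{9}$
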